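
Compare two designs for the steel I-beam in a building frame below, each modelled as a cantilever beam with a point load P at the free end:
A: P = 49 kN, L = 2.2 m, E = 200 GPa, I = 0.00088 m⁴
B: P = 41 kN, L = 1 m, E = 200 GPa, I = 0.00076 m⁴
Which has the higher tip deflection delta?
Model: a cantilever beam with a point load P at the free end, so delta = (P·L^3) / (3·E·I) (SI units).
  A: delta = (49000 × 2.2^3) / (3 × (2 × 10¹¹) × 0.00088) = 0.0009882 m = 0.9882 mm
  B: delta = (41000 × 1^3) / (3 × (2 × 10¹¹) × 0.00076) = 8.991 × 10⁻⁵ m = 0.08991 mm
0.9882 mm > 0.08991 mm, so A is larger.
Final answer: A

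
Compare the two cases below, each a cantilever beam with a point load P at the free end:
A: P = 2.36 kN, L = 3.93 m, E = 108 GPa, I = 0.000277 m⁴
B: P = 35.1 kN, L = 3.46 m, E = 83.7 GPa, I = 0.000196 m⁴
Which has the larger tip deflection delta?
Model: a cantilever beam with a point load P at the free end, so delta = (P·L^3) / (3·E·I) (SI units).
  A: delta = (2360 × 3.93^3) / (3 × (1.08 × 10¹¹) × 0.000277) = 0.001596 m = 1.596 mm
  B: delta = (35100 × 3.46^3) / (3 × (8.37 × 10¹⁰) × 0.000196) = 0.02954 m = 29.54 mm
29.54 mm > 1.596 mm, so B is larger.
Final answer: B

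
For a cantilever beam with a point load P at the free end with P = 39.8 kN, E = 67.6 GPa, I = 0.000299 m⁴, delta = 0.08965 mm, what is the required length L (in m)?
Model: a cantilever beam with a point load P at the free end, so delta = (P·L^3) / (3·E·I).
Solve for L: L = ((3·delta·E·I) / P)^(1/3).
Convert to SI units:
  P = 39.8 kN = 39800 N
  E = 67.6 GPa = 6.76 × 10¹⁰ Pa
  delta = 0.08965 mm = 8.965 × 10⁻⁵ m
Substitute:
  L = ((3 × (8.965 × 10⁻⁵) × (6.76 × 10¹⁰) × 0.000299) / 39800)^(1/3)
  L = 0.515 m
Final answer: L = 0.515 m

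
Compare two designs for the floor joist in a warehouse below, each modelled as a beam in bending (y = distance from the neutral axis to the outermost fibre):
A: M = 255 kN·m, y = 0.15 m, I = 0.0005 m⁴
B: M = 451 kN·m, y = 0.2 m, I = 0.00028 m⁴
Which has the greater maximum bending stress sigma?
Model: a beam in bending (y = distance from the neutral axis to the outermost fibre), so sigma = (M·y) / I (SI units).
  A: sigma = (255000 × 0.15) / 0.0005 = 7.65 × 10⁷ Pa = 76.5 MPa
  B: sigma = (451000 × 0.2) / 0.00028 = 3.221 × 10⁸ Pa = 322.1 MPa
322.1 MPa > 76.5 MPa, so B is larger.
Final answer: B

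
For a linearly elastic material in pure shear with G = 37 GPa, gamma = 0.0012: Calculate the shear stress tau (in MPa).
Model: a linearly elastic material in pure shear, so tau = G·gamma.
Convert to SI units:
  G = 37 GPa = 3.7 × 10¹⁰ Pa
Substitute:
  tau = (3.7 × 10¹⁰) × 0.0012
  tau = 4.44 × 10⁷ Pa
Convert: tau = 4.44 × 10⁷ Pa = 44.4 MPa
Final answer: tau = 44.4 MPa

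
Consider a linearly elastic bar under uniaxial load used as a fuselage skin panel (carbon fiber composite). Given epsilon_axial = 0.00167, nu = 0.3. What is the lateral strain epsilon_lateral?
Model: a linearly elastic bar under uniaxial load, so epsilon_lateral = -nu·epsilon_axial.
Substitute:
  epsilon_lateral = -(0.3 × 0.00167)
  epsilon_lateral = -0.000501
Final answer: epsilon_lateral = -0.000501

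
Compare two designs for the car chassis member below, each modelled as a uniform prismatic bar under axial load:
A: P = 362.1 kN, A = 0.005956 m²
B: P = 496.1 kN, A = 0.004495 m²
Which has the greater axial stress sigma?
Model: a uniform prismatic bar under axial load, so sigma = P / A (SI units).
  A: sigma = 362100 / 0.005956 = 6.08 × 10⁷ Pa = 60.8 MPa
  B: sigma = 496100 / 0.004495 = 1.104 × 10⁸ Pa = 110.4 MPa
110.4 MPa > 60.8 MPa, so B is larger.
Final answer: B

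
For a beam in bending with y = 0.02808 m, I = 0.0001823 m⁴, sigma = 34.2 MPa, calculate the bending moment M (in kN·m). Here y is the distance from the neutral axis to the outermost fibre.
Model: a beam in bending, so sigma = (M·y) / I.
Solve for M: M = (sigma·I) / y.
Convert to SI units:
  sigma = 34.2 MPa = 3.42 × 10⁷ Pa
Substitute:
  M = ((3.42 × 10⁷) × 0.0001823) / 0.02808
  M = 222000 N·m
Convert: M = 222000 N·m = 222 kN·m
Final answer: M = 222 kN·m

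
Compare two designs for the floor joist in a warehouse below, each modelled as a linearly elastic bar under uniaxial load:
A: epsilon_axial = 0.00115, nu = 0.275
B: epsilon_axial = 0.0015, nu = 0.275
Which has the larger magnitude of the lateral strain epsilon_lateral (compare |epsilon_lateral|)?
Model: a linearly elastic bar under uniaxial load, so epsilon_lateral = -nu·epsilon_axial (SI units).
  A: epsilon_lateral = -(0.275 × 0.00115) = -0.0003163
  B: epsilon_lateral = -(0.275 × 0.0015) = -0.0004125
|epsilon_lateral|: A = 0.0003163, B = 0.0004125, so B is larger in magnitude.
Final answer: B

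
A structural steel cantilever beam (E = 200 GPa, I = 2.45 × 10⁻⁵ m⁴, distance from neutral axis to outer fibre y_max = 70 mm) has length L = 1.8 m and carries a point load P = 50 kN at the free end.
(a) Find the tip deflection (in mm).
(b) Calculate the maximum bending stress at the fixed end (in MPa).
(a) Tip deflection of a cantilever with an end point load: δ = P·L^3 / (3·E·I). Convert P = 50 kN = 50000 N, E = 200 GPa = 2 × 10¹¹ Pa.
  δ = (50000 × 1.8^3) / (3 × (2 × 10¹¹) × (2.45 × 10⁻⁵)) = 0.01984 m = 19.84 mm
(b) Maximum bending moment at the fixed end: M = P·L = 50000 × 1.8 = 90000 N·m. Convert y_max = 70 mm = 0.07 m.
  σ = M·y_max / I = (90000 × 0.07) / (2.45 × 10⁻⁵) = 2.571 × 10⁸ Pa = 257.1 MPa
Final answer: (a) δ = 19.84 mm, (b) σ = 257.1 MPa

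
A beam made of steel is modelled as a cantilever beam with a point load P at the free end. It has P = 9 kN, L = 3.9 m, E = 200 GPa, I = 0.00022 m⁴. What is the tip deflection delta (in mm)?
Model: a cantilever beam with a point load P at the free end, so delta = (P·L^3) / (3·E·I).
Convert to SI units:
  P = 9 kN = 9000 N
  E = 200 GPa = 2 × 10¹¹ Pa
Substitute:
  delta = (9000 × 3.9^3) / (3 × (2 × 10¹¹) × 0.00022)
  delta = 0.004044 m
Convert: delta = 0.004044 m = 4.044 mm
Final answer: delta = 4.044 mm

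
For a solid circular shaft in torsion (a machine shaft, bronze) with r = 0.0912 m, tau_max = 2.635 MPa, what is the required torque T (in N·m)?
Model: a solid circular shaft in torsion, so tau_max = (2·T) / (π·r^3).
Solve for T: T = (π·tau_max·r^3) / 2.
Convert to SI units:
  tau_max = 2.635 MPa = 2.635 × 10⁶ Pa
Substitute:
  T = (π × (2.635 × 10⁶) × 0.0912^3) / 2
  T = 3140 N·m
Final answer: T = 3140 N·m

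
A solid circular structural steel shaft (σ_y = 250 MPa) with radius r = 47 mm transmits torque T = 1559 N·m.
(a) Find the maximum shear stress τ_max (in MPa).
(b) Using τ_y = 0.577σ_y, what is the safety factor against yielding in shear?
(a) For a solid circular shaft, τ_max = T·r/J with J = π·r^4/2, i.e. τ_max = 2·T / (π·r^3). Convert r = 47 mm = 0.047 m.
  τ_max = (2 × 1559) / (π × 0.047^3) = 9.559 × 10⁶ Pa = 9.559 MPa
(b) τ_y = 0.577 × 250 = 144.25 MPa
  SF = τ_y/τ_max = 144.25 / 9.559 = 15.09
Final answer: (a) τ_max = 9.559 MPa, (b) SF = 15.09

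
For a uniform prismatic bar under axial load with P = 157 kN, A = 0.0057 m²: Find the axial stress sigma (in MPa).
Model: a uniform prismatic bar under axial load, so sigma = P / A.
Convert to SI units:
  P = 157 kN = 157000 N
Substitute:
  sigma = 157000 / 0.0057
  sigma = 2.754 × 10⁷ Pa
Convert: sigma = 2.754 × 10⁷ Pa = 27.54 MPa
Final answer: sigma = 27.54 MPa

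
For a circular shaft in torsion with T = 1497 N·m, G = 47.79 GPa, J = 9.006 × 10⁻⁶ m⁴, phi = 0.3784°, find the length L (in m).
Model: a circular shaft in torsion, so phi = (T·L) / (G·J).
Solve for L: L = (phi·G·J) / T.
Convert to SI units:
  G = 47.79 GPa = 4.779 × 10¹⁰ Pa
  phi = 0.3784° = 0.006604 rad
Substitute:
  L = (0.006604 × (4.779 × 10¹⁰) × (9.006 × 10⁻⁶)) / 1497
  L = 1.899 m
Final answer: L = 1.899 m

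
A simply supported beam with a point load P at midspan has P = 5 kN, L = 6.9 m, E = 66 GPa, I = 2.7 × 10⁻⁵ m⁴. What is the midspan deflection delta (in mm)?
Model: a simply supported beam with a point load P at midspan, so delta = (P·L^3) / (48·E·I).
Convert to SI units:
  P = 5 kN = 5000 N
  E = 66 GPa = 6.6 × 10¹⁰ Pa
Substitute:
  delta = (5000 × 6.9^3) / (48 × (6.6 × 10¹⁰) × (2.7 × 10⁻⁵))
  delta = 0.0192 m
Convert: delta = 0.0192 m = 19.2 mm
Final answer: delta = 19.2 mm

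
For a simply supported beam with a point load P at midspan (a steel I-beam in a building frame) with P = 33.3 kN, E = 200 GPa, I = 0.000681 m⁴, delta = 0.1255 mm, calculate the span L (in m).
Model: a simply supported beam with a point load P at midspan, so delta = (P·L^3) / (48·E·I).
Solve for L: L = ((48·delta·E·I) / P)^(1/3).
Convert to SI units:
  P = 33.3 kN = 33300 N
  E = 200 GPa = 2 × 10¹¹ Pa
  delta = 0.1255 mm = 0.0001255 m
Substitute:
  L = ((48 × 0.0001255 × (2 × 10¹¹) × 0.000681) / 33300)^(1/3)
  L = 2.91 m
Final answer: L = 2.91 m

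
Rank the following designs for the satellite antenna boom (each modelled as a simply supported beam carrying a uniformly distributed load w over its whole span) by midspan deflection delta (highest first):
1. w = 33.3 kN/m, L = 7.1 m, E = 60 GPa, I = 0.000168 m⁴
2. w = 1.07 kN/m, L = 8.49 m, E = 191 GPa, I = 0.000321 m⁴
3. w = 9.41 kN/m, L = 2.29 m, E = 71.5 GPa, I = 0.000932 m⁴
Model: a simply supported beam carrying a uniformly distributed load w over its whole span, so delta = (5·w·L^4) / (384·E·I) (SI units).
  Case 1: delta = (5 × 33300 × 7.1^4) / (384 × (6 × 10¹⁰) × 0.000168) = 0.1093 m = 109.3 mm
  Case 2: delta = (5 × 1070 × 8.49^4) / (384 × (1.91 × 10¹¹) × 0.000321) = 0.001181 m = 1.181 mm
  Case 3: delta = (5 × 9410 × 2.29^4) / (384 × (7.15 × 10¹⁰) × 0.000932) = 5.056 × 10⁻⁵ m = 0.05056 mm
Ordering: 109.3 mm (case 1) > 1.181 mm (case 2) > 0.05056 mm (case 3)
Final answer: 1, 2, 3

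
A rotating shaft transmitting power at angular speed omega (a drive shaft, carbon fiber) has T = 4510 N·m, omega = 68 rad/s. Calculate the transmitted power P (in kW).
Model: a rotating shaft transmitting power at angular speed omega, so P = T·omega.
Substitute:
  P = 4510 × 68
  P = 306700 W
Convert: P = 306700 W = 306.7 kW
Final answer: P = 306.7 kW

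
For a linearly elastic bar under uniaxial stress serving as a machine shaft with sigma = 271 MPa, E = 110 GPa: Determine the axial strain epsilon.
Model: a linearly elastic bar under uniaxial stress, so epsilon = sigma / E.
Convert to SI units:
  sigma = 271 MPa = 2.71 × 10⁸ Pa
  E = 110 GPa = 1.1 × 10¹¹ Pa
Substitute:
  epsilon = (2.71 × 10⁸) / (1.1 × 10¹¹)
  epsilon = 0.002464
Final answer: epsilon = 0.002464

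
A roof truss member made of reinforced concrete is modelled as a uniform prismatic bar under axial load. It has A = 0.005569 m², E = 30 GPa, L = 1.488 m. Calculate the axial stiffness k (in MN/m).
Model: a uniform prismatic bar under axial load, so k = (A·E) / L.
Convert to SI units:
  E = 30 GPa = 3 × 10¹⁰ Pa
Substitute:
  k = (0.005569 × (3 × 10¹⁰)) / 1.488
  k = 1.123 × 10⁸ N/m
Convert: k = 1.123 × 10⁸ N/m = 112.3 MN/m
Final answer: k = 112.3 MN/m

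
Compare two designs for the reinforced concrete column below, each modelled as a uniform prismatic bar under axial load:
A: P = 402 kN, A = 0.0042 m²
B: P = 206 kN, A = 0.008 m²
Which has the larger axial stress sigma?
Model: a uniform prismatic bar under axial load, so sigma = P / A (SI units).
  A: sigma = 402000 / 0.0042 = 9.571 × 10⁷ Pa = 95.71 MPa
  B: sigma = 206000 / 0.008 = 2.575 × 10⁷ Pa = 25.75 MPa
95.71 MPa > 25.75 MPa, so A is larger.
Final answer: A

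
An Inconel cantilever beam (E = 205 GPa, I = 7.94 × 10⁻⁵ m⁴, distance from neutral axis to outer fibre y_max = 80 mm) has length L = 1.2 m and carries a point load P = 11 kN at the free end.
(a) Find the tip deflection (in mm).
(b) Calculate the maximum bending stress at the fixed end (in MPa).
(a) Tip deflection of a cantilever with an end point load: δ = P·L^3 / (3·E·I). Convert P = 11 kN = 11000 N, E = 205 GPa = 2.05 × 10¹¹ Pa.
  δ = (11000 × 1.2^3) / (3 × (2.05 × 10¹¹) × (7.94 × 10⁻⁵)) = 0.0003893 m = 0.3893 mm
(b) Maximum bending moment at the fixed end: M = P·L = 11000 × 1.2 = 13200 N·m. Convert y_max = 80 mm = 0.08 m.
  σ = M·y_max / I = (13200 × 0.08) / (7.94 × 10⁻⁵) = 1.33 × 10⁷ Pa = 13.3 MPa
Final answer: (a) δ = 0.3893 mm, (b) σ = 13.3 MPa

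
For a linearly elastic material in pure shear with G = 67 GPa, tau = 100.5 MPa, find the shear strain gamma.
Model: a linearly elastic material in pure shear, so tau = G·gamma.
Solve for gamma: gamma = tau / G.
Convert to SI units:
  G = 67 GPa = 6.7 × 10¹⁰ Pa
  tau = 100.5 MPa = 1.005 × 10⁸ Pa
Substitute:
  gamma = (1.005 × 10⁸) / (6.7 × 10¹⁰)
  gamma = 0.0015
Final answer: gamma = 0.0015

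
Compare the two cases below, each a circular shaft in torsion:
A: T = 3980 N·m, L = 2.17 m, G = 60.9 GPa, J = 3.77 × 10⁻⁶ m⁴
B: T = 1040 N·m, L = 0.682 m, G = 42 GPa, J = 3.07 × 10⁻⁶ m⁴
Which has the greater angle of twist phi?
Model: a circular shaft in torsion, so phi = (T·L) / (G·J) (SI units).
  A: phi = (3980 × 2.17) / ((6.09 × 10¹⁰) × (3.77 × 10⁻⁶)) = 0.03762 rad = 2.155°
  B: phi = (1040 × 0.682) / ((4.2 × 10¹⁰) × (3.07 × 10⁻⁶)) = 0.005501 rad = 0.3152°
2.155° > 0.3152°, so A is larger.
Final answer: A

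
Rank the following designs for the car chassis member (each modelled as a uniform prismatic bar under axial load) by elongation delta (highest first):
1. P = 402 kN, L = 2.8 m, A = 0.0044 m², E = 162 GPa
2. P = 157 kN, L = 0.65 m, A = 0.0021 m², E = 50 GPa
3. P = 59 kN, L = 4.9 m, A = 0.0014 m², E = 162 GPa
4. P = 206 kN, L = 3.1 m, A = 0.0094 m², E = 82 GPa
Model: a uniform prismatic bar under axial load, so delta = (P·L) / (A·E) (SI units).
  Case 1: delta = (402000 × 2.8) / (0.0044 × (1.62 × 10¹¹)) = 0.001579 m = 1.579 mm
  Case 2: delta = (157000 × 0.65) / (0.0021 × (5 × 10¹⁰)) = 0.0009719 m = 0.9719 mm
  Case 3: delta = (59000 × 4.9) / (0.0014 × (1.62 × 10¹¹)) = 0.001275 m = 1.275 mm
  Case 4: delta = (206000 × 3.1) / (0.0094 × (8.2 × 10¹⁰)) = 0.0008285 m = 0.8285 mm
Ordering: 1.579 mm (case 1) > 1.275 mm (case 3) > 0.9719 mm (case 2) > 0.8285 mm (case 4)
Final answer: 1, 3, 2, 4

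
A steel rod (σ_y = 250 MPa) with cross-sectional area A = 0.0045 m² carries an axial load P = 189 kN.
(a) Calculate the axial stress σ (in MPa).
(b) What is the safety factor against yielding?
(a) Axial stress σ = P/A. Convert P = 189 kN = 189000 N.
  σ = 189000 / 0.0045 = 4.2 × 10⁷ Pa = 42 MPa
(b) Safety factor SF = σ_y/σ = 250 / 42 = 5.952
Final answer: (a) σ = 42 MPa, (b) SF = 5.952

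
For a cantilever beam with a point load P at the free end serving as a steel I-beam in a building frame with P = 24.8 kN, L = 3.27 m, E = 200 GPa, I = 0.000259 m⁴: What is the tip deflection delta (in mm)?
Model: a cantilever beam with a point load P at the free end, so delta = (P·L^3) / (3·E·I).
Convert to SI units:
  P = 24.8 kN = 24800 N
  E = 200 GPa = 2 × 10¹¹ Pa
Substitute:
  delta = (24800 × 3.27^3) / (3 × (2 × 10¹¹) × 0.000259)
  delta = 0.00558 m
Convert: delta = 0.00558 m = 5.58 mm
Final answer: delta = 5.58 mm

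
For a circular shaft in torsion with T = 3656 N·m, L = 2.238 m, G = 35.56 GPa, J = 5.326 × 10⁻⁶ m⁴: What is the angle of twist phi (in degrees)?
Model: a circular shaft in torsion, so phi = (T·L) / (G·J).
Convert to SI units:
  G = 35.56 GPa = 3.556 × 10¹⁰ Pa
Substitute:
  phi = (3656 × 2.238) / ((3.556 × 10¹⁰) × (5.326 × 10⁻⁶))
  phi = 0.0432 rad
Convert to degrees: phi = 0.0432 × 180/π = 2.475°
Final answer: phi = 2.475°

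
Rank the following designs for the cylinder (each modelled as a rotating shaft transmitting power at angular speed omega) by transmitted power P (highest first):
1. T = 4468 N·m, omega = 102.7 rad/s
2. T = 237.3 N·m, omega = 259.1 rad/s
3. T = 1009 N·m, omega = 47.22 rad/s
Model: a rotating shaft transmitting power at angular speed omega, so P = T·omega (SI units).
  Case 1: P = 4468 × 102.7 = 458900 W = 458.9 kW
  Case 2: P = 237.3 × 259.1 = 61480 W = 61.48 kW
  Case 3: P = 1009 × 47.22 = 47640 W = 47.64 kW
Ordering: 458.9 kW (case 1) > 61.48 kW (case 2) > 47.64 kW (case 3)
Final answer: 1, 2, 3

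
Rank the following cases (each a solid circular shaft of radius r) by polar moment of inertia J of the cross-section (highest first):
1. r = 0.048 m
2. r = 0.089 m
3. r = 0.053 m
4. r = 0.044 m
Model: a solid circular shaft of radius r, so J = (π·r^4) / 2 (SI units).
  Case 1: J = (π × 0.048^4) / 2 = 8.338 × 10⁻⁶ m⁴
  Case 2: J = (π × 0.089^4) / 2 = 9.856 × 10⁻⁵ m⁴
  Case 3: J = (π × 0.053^4) / 2 = 1.239 × 10⁻⁵ m⁴
  Case 4: J = (π × 0.044^4) / 2 = 5.887 × 10⁻⁶ m⁴
Ordering: 9.856 × 10⁻⁵ m⁴ (case 2) > 1.239 × 10⁻⁵ m⁴ (case 3) > 8.338 × 10⁻⁶ m⁴ (case 1) > 5.887 × 10⁻⁶ m⁴ (case 4)
Final answer: 2, 3, 1, 4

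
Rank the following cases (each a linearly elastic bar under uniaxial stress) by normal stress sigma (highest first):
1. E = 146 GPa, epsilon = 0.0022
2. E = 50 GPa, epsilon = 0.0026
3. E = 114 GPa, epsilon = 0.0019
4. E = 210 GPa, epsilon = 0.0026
Model: a linearly elastic bar under uniaxial stress, so sigma = E·epsilon (SI units).
  Case 1: sigma = (1.46 × 10¹¹) × 0.0022 = 3.212 × 10⁸ Pa = 321.2 MPa
  Case 2: sigma = (5 × 10¹⁰) × 0.0026 = 1.3 × 10⁸ Pa = 130 MPa
  Case 3: sigma = (1.14 × 10¹¹) × 0.0019 = 2.166 × 10⁸ Pa = 216.6 MPa
  Case 4: sigma = (2.1 × 10¹¹) × 0.0026 = 5.46 × 10⁸ Pa = 546 MPa
Ordering: 546 MPa (case 4) > 321.2 MPa (case 1) > 216.6 MPa (case 3) > 130 MPa (case 2)
Final answer: 4, 1, 3, 2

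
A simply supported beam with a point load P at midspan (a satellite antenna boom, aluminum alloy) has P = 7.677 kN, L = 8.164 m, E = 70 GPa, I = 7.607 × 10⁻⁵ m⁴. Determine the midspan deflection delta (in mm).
Model: a simply supported beam with a point load P at midspan, so delta = (P·L^3) / (48·E·I).
Convert to SI units:
  P = 7.677 kN = 7677 N
  E = 70 GPa = 7 × 10¹⁰ Pa
Substitute:
  delta = (7677 × 8.164^3) / (48 × (7 × 10¹⁰) × (7.607 × 10⁻⁵))
  delta = 0.01634 m
Convert: delta = 0.01634 m = 16.34 mm
Final answer: delta = 16.34 mm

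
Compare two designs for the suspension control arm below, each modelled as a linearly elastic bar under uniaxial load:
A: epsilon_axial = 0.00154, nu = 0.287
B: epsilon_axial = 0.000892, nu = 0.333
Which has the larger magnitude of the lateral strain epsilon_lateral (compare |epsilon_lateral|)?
Model: a linearly elastic bar under uniaxial load, so epsilon_lateral = -nu·epsilon_axial (SI units).
  A: epsilon_lateral = -(0.287 × 0.00154) = -0.000442
  B: epsilon_lateral = -(0.333 × 0.000892) = -0.000297
|epsilon_lateral|: A = 0.000442, B = 0.000297, so A is larger in magnitude.
Final answer: A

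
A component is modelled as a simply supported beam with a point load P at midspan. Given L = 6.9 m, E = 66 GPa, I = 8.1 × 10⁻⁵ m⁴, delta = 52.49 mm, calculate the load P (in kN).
Model: a simply supported beam with a point load P at midspan, so delta = (P·L^3) / (48·E·I).
Solve for P: P = (48·delta·E·I) / L^3.
Convert to SI units:
  E = 66 GPa = 6.6 × 10¹⁰ Pa
  delta = 52.49 mm = 0.05249 m
Substitute:
  P = (48 × 0.05249 × (6.6 × 10¹⁰) × (8.1 × 10⁻⁵)) / 6.9^3
  P = 41000 N
Convert: P = 41000 N = 41 kN
Final answer: P = 41 kN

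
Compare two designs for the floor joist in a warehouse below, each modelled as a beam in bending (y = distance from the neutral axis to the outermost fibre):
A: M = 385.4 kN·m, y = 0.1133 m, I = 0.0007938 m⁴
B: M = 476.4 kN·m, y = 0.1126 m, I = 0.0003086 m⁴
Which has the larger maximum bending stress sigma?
Model: a beam in bending (y = distance from the neutral axis to the outermost fibre), so sigma = (M·y) / I (SI units).
  A: sigma = (385400 × 0.1133) / 0.0007938 = 5.501 × 10⁷ Pa = 55.01 MPa
  B: sigma = (476400 × 0.1126) / 0.0003086 = 1.738 × 10⁸ Pa = 173.8 MPa
173.8 MPa > 55.01 MPa, so B is larger.
Final answer: B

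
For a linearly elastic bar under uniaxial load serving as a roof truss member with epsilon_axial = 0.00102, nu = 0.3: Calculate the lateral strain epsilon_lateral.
Model: a linearly elastic bar under uniaxial load, so epsilon_lateral = -nu·epsilon_axial.
Substitute:
  epsilon_lateral = -(0.3 × 0.00102)
  epsilon_lateral = -0.000306
Final answer: epsilon_lateral = -0.000306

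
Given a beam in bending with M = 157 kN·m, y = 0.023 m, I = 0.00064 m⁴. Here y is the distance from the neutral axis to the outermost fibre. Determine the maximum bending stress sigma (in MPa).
Model: a beam in bending, so sigma = (M·y) / I.
Convert to SI units:
  M = 157 kN·m = 157000 N·m
Substitute:
  sigma = (157000 × 0.023) / 0.00064
  sigma = 5.642 × 10⁶ Pa
Convert: sigma = 5.642 × 10⁶ Pa = 5.642 MPa
Final answer: sigma = 5.642 MPa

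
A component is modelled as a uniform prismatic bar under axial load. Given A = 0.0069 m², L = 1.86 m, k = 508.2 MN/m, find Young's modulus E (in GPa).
Model: a uniform prismatic bar under axial load, so k = (A·E) / L.
Solve for E: E = (k·L) / A.
Convert to SI units:
  k = 508.2 MN/m = 5.082 × 10⁸ N/m
Substitute:
  E = ((5.082 × 10⁸) × 1.86) / 0.0069
  E = 1.37 × 10¹¹ Pa
Convert: E = 1.37 × 10¹¹ Pa = 137 GPa
Final answer: E = 137 GPa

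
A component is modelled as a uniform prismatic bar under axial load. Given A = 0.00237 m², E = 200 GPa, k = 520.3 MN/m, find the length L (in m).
Model: a uniform prismatic bar under axial load, so k = (A·E) / L.
Solve for L: L = (A·E) / k.
Convert to SI units:
  E = 200 GPa = 2 × 10¹¹ Pa
  k = 520.3 MN/m = 5.203 × 10⁸ N/m
Substitute:
  L = (0.00237 × (2 × 10¹¹)) / (5.203 × 10⁸)
  L = 0.911 m
Final answer: L = 0.911 m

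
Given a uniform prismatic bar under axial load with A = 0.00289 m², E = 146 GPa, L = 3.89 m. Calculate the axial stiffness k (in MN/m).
Model: a uniform prismatic bar under axial load, so k = (A·E) / L.
Convert to SI units:
  E = 146 GPa = 1.46 × 10¹¹ Pa
Substitute:
  k = (0.00289 × (1.46 × 10¹¹)) / 3.89
  k = 1.085 × 10⁸ N/m
Convert: k = 1.085 × 10⁸ N/m = 108.5 MN/m
Final answer: k = 108.5 MN/m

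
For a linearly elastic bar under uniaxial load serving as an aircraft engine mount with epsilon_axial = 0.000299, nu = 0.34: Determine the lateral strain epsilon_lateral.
Model: a linearly elastic bar under uniaxial load, so epsilon_lateral = -nu·epsilon_axial.
Substitute:
  epsilon_lateral = -(0.34 × 0.000299)
  epsilon_lateral = -0.0001017
Final answer: epsilon_lateral = -0.0001017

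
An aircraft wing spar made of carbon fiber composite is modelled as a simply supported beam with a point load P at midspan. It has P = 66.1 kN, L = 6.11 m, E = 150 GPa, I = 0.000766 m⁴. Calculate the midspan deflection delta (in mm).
Model: a simply supported beam with a point load P at midspan, so delta = (P·L^3) / (48·E·I).
Convert to SI units:
  P = 66.1 kN = 66100 N
  E = 150 GPa = 1.5 × 10¹¹ Pa
Substitute:
  delta = (66100 × 6.11^3) / (48 × (1.5 × 10¹¹) × 0.000766)
  delta = 0.002734 m
Convert: delta = 0.002734 m = 2.734 mm
Final answer: delta = 2.734 mm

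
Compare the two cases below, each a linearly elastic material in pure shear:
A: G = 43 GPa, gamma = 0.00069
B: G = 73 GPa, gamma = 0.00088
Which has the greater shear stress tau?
Model: a linearly elastic material in pure shear, so tau = G·gamma (SI units).
  A: tau = (4.3 × 10¹⁰) × 0.00069 = 2.967 × 10⁷ Pa = 29.67 MPa
  B: tau = (7.3 × 10¹⁰) × 0.00088 = 6.424 × 10⁷ Pa = 64.24 MPa
64.24 MPa > 29.67 MPa, so B is larger.
Final answer: B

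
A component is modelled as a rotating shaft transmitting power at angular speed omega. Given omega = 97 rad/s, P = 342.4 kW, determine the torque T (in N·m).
Model: a rotating shaft transmitting power at angular speed omega, so P = T·omega.
Solve for T: T = P / omega.
Convert to SI units:
  P = 342.4 kW = 342400 W
Substitute:
  T = 342400 / 97
  T = 3530 N·m
Final answer: T = 3530 N·m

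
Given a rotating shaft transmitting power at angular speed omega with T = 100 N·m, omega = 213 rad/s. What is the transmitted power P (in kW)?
Model: a rotating shaft transmitting power at angular speed omega, so P = T·omega.
Substitute:
  P = 100 × 213
  P = 21300 W
Convert: P = 21300 W = 21.3 kW
Final answer: P = 21.3 kW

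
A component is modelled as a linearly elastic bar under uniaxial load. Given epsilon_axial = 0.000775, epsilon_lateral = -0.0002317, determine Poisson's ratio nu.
Model: a linearly elastic bar under uniaxial load, so epsilon_lateral = -nu·epsilon_axial.
Solve for nu: nu = -epsilon_lateral / epsilon_axial.
Substitute:
  nu = -(-0.0002317) / 0.000775
  nu = 0.299
Final answer: nu = 0.299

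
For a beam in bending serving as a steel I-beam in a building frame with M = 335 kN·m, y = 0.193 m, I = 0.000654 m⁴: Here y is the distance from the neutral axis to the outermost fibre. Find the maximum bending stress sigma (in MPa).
Model: a beam in bending, so sigma = (M·y) / I.
Convert to SI units:
  M = 335 kN·m = 335000 N·m
Substitute:
  sigma = (335000 × 0.193) / 0.000654
  sigma = 9.886 × 10⁷ Pa
Convert: sigma = 9.886 × 10⁷ Pa = 98.86 MPa
Final answer: sigma = 98.86 MPa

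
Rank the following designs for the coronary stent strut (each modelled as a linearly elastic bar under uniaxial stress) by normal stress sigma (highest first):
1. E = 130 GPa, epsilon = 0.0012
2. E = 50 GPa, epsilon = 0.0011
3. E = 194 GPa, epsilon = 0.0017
Model: a linearly elastic bar under uniaxial stress, so sigma = E·epsilon (SI units).
  Case 1: sigma = (1.3 × 10¹¹) × 0.0012 = 1.56 × 10⁸ Pa = 156 MPa
  Case 2: sigma = (5 × 10¹⁰) × 0.0011 = 5.5 × 10⁷ Pa = 55 MPa
  Case 3: sigma = (1.94 × 10¹¹) × 0.0017 = 3.298 × 10⁸ Pa = 329.8 MPa
Ordering: 329.8 MPa (case 3) > 156 MPa (case 1) > 55 MPa (case 2)
Final answer: 3, 1, 2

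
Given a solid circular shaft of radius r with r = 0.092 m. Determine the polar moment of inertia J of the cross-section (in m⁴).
Model: a solid circular shaft of radius r, so J = (π·r^4) / 2.
Substitute:
  J = (π × 0.092^4) / 2
  J = 0.0001125 m⁴
Final answer: J = 0.0001125 m⁴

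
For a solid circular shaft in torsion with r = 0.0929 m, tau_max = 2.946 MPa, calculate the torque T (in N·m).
Model: a solid circular shaft in torsion, so tau_max = (2·T) / (π·r^3).
Solve for T: T = (π·tau_max·r^3) / 2.
Convert to SI units:
  tau_max = 2.946 MPa = 2.946 × 10⁶ Pa
Substitute:
  T = (π × (2.946 × 10⁶) × 0.0929^3) / 2
  T = 3710 N·m
Final answer: T = 3710 N·m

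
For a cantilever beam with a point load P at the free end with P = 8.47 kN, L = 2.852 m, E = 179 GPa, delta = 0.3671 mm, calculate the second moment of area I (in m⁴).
Model: a cantilever beam with a point load P at the free end, so delta = (P·L^3) / (3·E·I).
Solve for I: I = (P·L^3) / (3·delta·E).
Convert to SI units:
  P = 8.47 kN = 8470 N
  E = 179 GPa = 1.79 × 10¹¹ Pa
  delta = 0.3671 mm = 0.0003671 m
Substitute:
  I = (8470 × 2.852^3) / (3 × 0.0003671 × (1.79 × 10¹¹))
  I = 0.0009967 m⁴
Final answer: I = 0.0009967 m⁴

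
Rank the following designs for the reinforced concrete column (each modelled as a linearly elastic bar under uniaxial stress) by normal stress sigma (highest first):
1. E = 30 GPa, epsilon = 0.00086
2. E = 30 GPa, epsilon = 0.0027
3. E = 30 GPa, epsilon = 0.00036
Model: a linearly elastic bar under uniaxial stress, so sigma = E·epsilon (SI units).
  Case 1: sigma = (3 × 10¹⁰) × 0.00086 = 2.58 × 10⁷ Pa = 25.8 MPa
  Case 2: sigma = (3 × 10¹⁰) × 0.0027 = 8.1 × 10⁷ Pa = 81 MPa
  Case 3: sigma = (3 × 10¹⁰) × 0.00036 = 1.08 × 10⁷ Pa = 10.8 MPa
Ordering: 81 MPa (case 2) > 25.8 MPa (case 1) > 10.8 MPa (case 3)
Final answer: 2, 1, 3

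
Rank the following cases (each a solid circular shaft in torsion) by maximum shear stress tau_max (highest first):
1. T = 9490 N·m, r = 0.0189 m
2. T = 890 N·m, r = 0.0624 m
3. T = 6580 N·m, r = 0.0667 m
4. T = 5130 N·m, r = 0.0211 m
Model: a solid circular shaft in torsion, so tau_max = (2·T) / (π·r^3) (SI units).
  Case 1: tau_max = (2 × 9490) / (π × 0.0189^3) = 8.949 × 10⁸ Pa = 894.9 MPa
  Case 2: tau_max = (2 × 890) / (π × 0.0624^3) = 2.332 × 10⁶ Pa = 2.332 MPa
  Case 3: tau_max = (2 × 6580) / (π × 0.0667^3) = 1.412 × 10⁷ Pa = 14.12 MPa
  Case 4: tau_max = (2 × 5130) / (π × 0.0211^3) = 3.477 × 10⁸ Pa = 347.7 MPa
Ordering: 894.9 MPa (case 1) > 347.7 MPa (case 4) > 14.12 MPa (case 3) > 2.332 MPa (case 2)
Final answer: 1, 4, 3, 2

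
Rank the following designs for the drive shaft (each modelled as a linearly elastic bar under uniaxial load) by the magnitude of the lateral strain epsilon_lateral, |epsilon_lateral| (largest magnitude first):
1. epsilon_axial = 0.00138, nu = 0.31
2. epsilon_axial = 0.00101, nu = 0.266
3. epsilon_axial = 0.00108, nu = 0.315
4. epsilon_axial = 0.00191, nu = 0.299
Model: a linearly elastic bar under uniaxial load, so epsilon_lateral = -nu·epsilon_axial (SI units).
  Case 1: epsilon_lateral = -(0.31 × 0.00138) = -0.0004278
  Case 2: epsilon_lateral = -(0.266 × 0.00101) = -0.0002687
  Case 3: epsilon_lateral = -(0.315 × 0.00108) = -0.0003402
  Case 4: epsilon_lateral = -(0.299 × 0.00191) = -0.0005711
Ordering by |epsilon_lateral|: 0.0005711 (case 4) > 0.0004278 (case 1) > 0.0003402 (case 3) > 0.0002687 (case 2)
Final answer: 4, 1, 3, 2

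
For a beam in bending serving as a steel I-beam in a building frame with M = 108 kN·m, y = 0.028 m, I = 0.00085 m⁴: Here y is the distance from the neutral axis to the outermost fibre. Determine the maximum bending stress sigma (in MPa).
Model: a beam in bending, so sigma = (M·y) / I.
Convert to SI units:
  M = 108 kN·m = 108000 N·m
Substitute:
  sigma = (108000 × 0.028) / 0.00085
  sigma = 3.558 × 10⁶ Pa
Convert: sigma = 3.558 × 10⁶ Pa = 3.558 MPa
Final answer: sigma = 3.558 MPa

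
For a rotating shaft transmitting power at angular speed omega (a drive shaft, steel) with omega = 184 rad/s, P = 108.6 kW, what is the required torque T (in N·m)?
Model: a rotating shaft transmitting power at angular speed omega, so P = T·omega.
Solve for T: T = P / omega.
Convert to SI units:
  P = 108.6 kW = 108600 W
Substitute:
  T = 108600 / 184
  T = 590.2 N·m
Final answer: T = 590.2 N·m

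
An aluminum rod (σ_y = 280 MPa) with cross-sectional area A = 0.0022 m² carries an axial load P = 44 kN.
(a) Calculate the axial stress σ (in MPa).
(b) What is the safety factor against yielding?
(a) Axial stress σ = P/A. Convert P = 44 kN = 44000 N.
  σ = 44000 / 0.0022 = 2 × 10⁷ Pa = 20 MPa
(b) Safety factor SF = σ_y/σ = 280 / 20 = 14
Final answer: (a) σ = 20 MPa, (b) SF = 14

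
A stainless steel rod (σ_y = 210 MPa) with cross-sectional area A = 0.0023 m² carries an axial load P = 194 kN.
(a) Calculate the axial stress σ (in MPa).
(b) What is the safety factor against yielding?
(a) Axial stress σ = P/A. Convert P = 194 kN = 194000 N.
  σ = 194000 / 0.0023 = 8.435 × 10⁷ Pa = 84.35 MPa
(b) Safety factor SF = σ_y/σ = 210 / 84.35 = 2.49
Final answer: (a) σ = 84.35 MPa, (b) SF = 2.49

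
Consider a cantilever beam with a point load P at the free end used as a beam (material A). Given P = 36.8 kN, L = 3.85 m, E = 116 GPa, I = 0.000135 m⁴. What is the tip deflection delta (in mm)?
Model: a cantilever beam with a point load P at the free end, so delta = (P·L^3) / (3·E·I).
Convert to SI units:
  P = 36.8 kN = 36800 N
  E = 116 GPa = 1.16 × 10¹¹ Pa
Substitute:
  delta = (36800 × 3.85^3) / (3 × (1.16 × 10¹¹) × 0.000135)
  delta = 0.0447 m
Convert: delta = 0.0447 m = 44.7 mm
Final answer: delta = 44.7 mm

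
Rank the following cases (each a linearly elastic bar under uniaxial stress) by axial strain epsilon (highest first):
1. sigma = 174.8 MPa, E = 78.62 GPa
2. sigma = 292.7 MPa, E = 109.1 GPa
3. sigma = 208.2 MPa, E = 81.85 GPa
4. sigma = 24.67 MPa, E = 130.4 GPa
Model: a linearly elastic bar under uniaxial stress, so epsilon = sigma / E (SI units).
  Case 1: epsilon = (1.748 × 10⁸) / (7.862 × 10¹⁰) = 0.002223
  Case 2: epsilon = (2.927 × 10⁸) / (1.091 × 10¹¹) = 0.002683
  Case 3: epsilon = (2.082 × 10⁸) / (8.185 × 10¹⁰) = 0.002544
  Case 4: epsilon = (2.467 × 10⁷) / (1.304 × 10¹¹) = 0.0001892
Ordering: 0.002683 (case 2) > 0.002544 (case 3) > 0.002223 (case 1) > 0.0001892 (case 4)
Final answer: 2, 3, 1, 4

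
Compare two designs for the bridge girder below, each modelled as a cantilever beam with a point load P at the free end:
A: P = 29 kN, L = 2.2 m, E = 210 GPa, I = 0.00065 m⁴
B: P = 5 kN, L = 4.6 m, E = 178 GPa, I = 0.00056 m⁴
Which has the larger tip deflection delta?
Model: a cantilever beam with a point load P at the free end, so delta = (P·L^3) / (3·E·I) (SI units).
  A: delta = (29000 × 2.2^3) / (3 × (2.1 × 10¹¹) × 0.00065) = 0.0007541 m = 0.7541 mm
  B: delta = (5000 × 4.6^3) / (3 × (1.78 × 10¹¹) × 0.00056) = 0.001627 m = 1.627 mm
1.627 mm > 0.7541 mm, so B is larger.
Final answer: B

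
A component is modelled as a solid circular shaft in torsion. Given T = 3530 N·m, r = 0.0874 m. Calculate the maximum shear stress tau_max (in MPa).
Model: a solid circular shaft in torsion, so tau_max = (2·T) / (π·r^3).
Substitute:
  tau_max = (2 × 3530) / (π × 0.0874^3)
  tau_max = 3.366 × 10⁶ Pa
Convert: tau_max = 3.366 × 10⁶ Pa = 3.366 MPa
Final answer: tau_max = 3.366 MPa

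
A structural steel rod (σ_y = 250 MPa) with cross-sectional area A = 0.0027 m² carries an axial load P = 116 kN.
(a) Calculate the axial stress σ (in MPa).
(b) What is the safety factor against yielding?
(a) Axial stress σ = P/A. Convert P = 116 kN = 116000 N.
  σ = 116000 / 0.0027 = 4.296 × 10⁷ Pa = 42.96 MPa
(b) Safety factor SF = σ_y/σ = 250 / 42.96 = 5.819
Final answer: (a) σ = 42.96 MPa, (b) SF = 5.819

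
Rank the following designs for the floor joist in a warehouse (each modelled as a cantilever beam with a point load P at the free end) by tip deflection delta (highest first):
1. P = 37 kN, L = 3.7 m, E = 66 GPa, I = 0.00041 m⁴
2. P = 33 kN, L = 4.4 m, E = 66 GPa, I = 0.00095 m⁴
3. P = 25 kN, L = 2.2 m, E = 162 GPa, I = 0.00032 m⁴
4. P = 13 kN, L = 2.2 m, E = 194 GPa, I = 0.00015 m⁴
Model: a cantilever beam with a point load P at the free end, so delta = (P·L^3) / (3·E·I) (SI units).
  Case 1: delta = (37000 × 3.7^3) / (3 × (6.6 × 10¹⁰) × 0.00041) = 0.02309 m = 23.09 mm
  Case 2: delta = (33000 × 4.4^3) / (3 × (6.6 × 10¹⁰) × 0.00095) = 0.01494 m = 14.94 mm
  Case 3: delta = (25000 × 2.2^3) / (3 × (1.62 × 10¹¹) × 0.00032) = 0.001712 m = 1.712 mm
  Case 4: delta = (13000 × 2.2^3) / (3 × (1.94 × 10¹¹) × 0.00015) = 0.001586 m = 1.586 mm
Ordering: 23.09 mm (case 1) > 14.94 mm (case 2) > 1.712 mm (case 3) > 1.586 mm (case 4)
Final answer: 1, 2, 3, 4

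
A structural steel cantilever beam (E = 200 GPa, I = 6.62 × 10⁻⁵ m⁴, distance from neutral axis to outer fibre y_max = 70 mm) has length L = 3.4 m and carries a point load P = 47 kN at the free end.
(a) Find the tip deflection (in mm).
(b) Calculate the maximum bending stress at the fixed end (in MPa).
(a) Tip deflection of a cantilever with an end point load: δ = P·L^3 / (3·E·I). Convert P = 47 kN = 47000 N, E = 200 GPa = 2 × 10¹¹ Pa.
  δ = (47000 × 3.4^3) / (3 × (2 × 10¹¹) × (6.62 × 10⁻⁵)) = 0.04651 m = 46.51 mm
(b) Maximum bending moment at the fixed end: M = P·L = 47000 × 3.4 = 159800 N·m. Convert y_max = 70 mm = 0.07 m.
  σ = M·y_max / I = (159800 × 0.07) / (6.62 × 10⁻⁵) = 1.69 × 10⁸ Pa = 169 MPa
Final answer: (a) δ = 46.51 mm, (b) σ = 169 MPa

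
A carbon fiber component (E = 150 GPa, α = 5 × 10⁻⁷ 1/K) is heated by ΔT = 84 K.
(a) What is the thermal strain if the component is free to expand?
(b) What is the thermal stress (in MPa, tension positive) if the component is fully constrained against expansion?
(a) Free thermal strain ε_th = α·ΔT = (5 × 10⁻⁷) × 84 = 4.2 × 10⁻⁵
(b) Fully constrained, the expansion is suppressed, so σ = -E·α·ΔT. Convert E = 150 GPa = 1.5 × 10¹¹ Pa.
  σ = -(1.5 × 10¹¹) × (5 × 10⁻⁷) × 84 = -6.3 × 10⁶ Pa = -6.3 MPa (compressive)
Final answer: (a) ε_th = 4.2 × 10⁻⁵, (b) σ = -6.3 MPa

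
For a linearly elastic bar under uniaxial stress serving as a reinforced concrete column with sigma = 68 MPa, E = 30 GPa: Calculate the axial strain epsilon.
Model: a linearly elastic bar under uniaxial stress, so epsilon = sigma / E.
Convert to SI units:
  sigma = 68 MPa = 6.8 × 10⁷ Pa
  E = 30 GPa = 3 × 10¹⁰ Pa
Substitute:
  epsilon = (6.8 × 10⁷) / (3 × 10¹⁰)
  epsilon = 0.002267
Final answer: epsilon = 0.002267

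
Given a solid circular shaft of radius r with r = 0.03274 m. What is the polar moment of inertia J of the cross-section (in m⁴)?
Model: a solid circular shaft of radius r, so J = (π·r^4) / 2.
Substitute:
  J = (π × 0.03274^4) / 2
  J = 1.805 × 10⁻⁶ m⁴
Final answer: J = 1.805 × 10⁻⁶ m⁴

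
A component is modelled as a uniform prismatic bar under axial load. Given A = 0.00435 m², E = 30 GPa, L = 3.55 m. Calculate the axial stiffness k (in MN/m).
Model: a uniform prismatic bar under axial load, so k = (A·E) / L.
Convert to SI units:
  E = 30 GPa = 3 × 10¹⁰ Pa
Substitute:
  k = (0.00435 × (3 × 10¹⁰)) / 3.55
  k = 3.676 × 10⁷ N/m
Convert: k = 3.676 × 10⁷ N/m = 36.76 MN/m
Final answer: k = 36.76 MN/m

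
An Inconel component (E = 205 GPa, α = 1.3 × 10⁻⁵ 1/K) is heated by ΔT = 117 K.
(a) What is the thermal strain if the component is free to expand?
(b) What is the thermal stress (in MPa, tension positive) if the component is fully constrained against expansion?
(a) Free thermal strain ε_th = α·ΔT = (1.3 × 10⁻⁵) × 117 = 0.001521
(b) Fully constrained, the expansion is suppressed, so σ = -E·α·ΔT. Convert E = 205 GPa = 2.05 × 10¹¹ Pa.
  σ = -(2.05 × 10¹¹) × (1.3 × 10⁻⁵) × 117 = -3.118 × 10⁸ Pa = -311.8 MPa (compressive)
Final answer: (a) ε_th = 0.001521, (b) σ = -311.8 MPa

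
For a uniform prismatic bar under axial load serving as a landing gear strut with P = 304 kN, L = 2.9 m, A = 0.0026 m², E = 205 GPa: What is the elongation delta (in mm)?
Model: a uniform prismatic bar under axial load, so delta = (P·L) / (A·E).
Convert to SI units:
  P = 304 kN = 304000 N
  E = 205 GPa = 2.05 × 10¹¹ Pa
Substitute:
  delta = (304000 × 2.9) / (0.0026 × (2.05 × 10¹¹))
  delta = 0.001654 m
Convert: delta = 0.001654 m = 1.654 mm
Final answer: delta = 1.654 mm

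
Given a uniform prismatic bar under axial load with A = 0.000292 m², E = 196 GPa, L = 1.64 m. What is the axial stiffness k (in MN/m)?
Model: a uniform prismatic bar under axial load, so k = (A·E) / L.
Convert to SI units:
  E = 196 GPa = 1.96 × 10¹¹ Pa
Substitute:
  k = (0.000292 × (1.96 × 10¹¹)) / 1.64
  k = 3.49 × 10⁷ N/m
Convert: k = 3.49 × 10⁷ N/m = 34.9 MN/m
Final answer: k = 34.9 MN/m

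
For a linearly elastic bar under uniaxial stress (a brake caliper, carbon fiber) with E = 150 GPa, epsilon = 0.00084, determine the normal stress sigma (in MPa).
Model: a linearly elastic bar under uniaxial stress, so epsilon = sigma / E.
Solve for sigma: sigma = epsilon·E.
Convert to SI units:
  E = 150 GPa = 1.5 × 10¹¹ Pa
Substitute:
  sigma = 0.00084 × (1.5 × 10¹¹)
  sigma = 1.26 × 10⁸ Pa
Convert: sigma = 1.26 × 10⁸ Pa = 126 MPa
Final answer: sigma = 126 MPa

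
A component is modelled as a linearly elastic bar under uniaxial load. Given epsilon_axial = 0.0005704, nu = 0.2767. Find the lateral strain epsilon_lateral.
Model: a linearly elastic bar under uniaxial load, so epsilon_lateral = -nu·epsilon_axial.
Substitute:
  epsilon_lateral = -(0.2767 × 0.0005704)
  epsilon_lateral = -0.0001578
Final answer: epsilon_lateral = -0.0001578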